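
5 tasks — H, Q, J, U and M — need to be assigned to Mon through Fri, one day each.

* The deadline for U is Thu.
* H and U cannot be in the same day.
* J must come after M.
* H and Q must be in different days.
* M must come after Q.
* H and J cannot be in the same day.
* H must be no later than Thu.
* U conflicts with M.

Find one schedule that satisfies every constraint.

Q -> Tue, J -> Thu, M -> Wed, H -> Mon, U -> Tue

Checking: Q(Tue) before M(Wed); M(Wed) before J(Thu); U(Tue) != M(Wed); H(Mon) != Q(Tue); H(Mon) != U(Tue); H(Mon) != J(Thu); H=Mon in [Mon,Thu]; U=Tue in [Mon,Thu].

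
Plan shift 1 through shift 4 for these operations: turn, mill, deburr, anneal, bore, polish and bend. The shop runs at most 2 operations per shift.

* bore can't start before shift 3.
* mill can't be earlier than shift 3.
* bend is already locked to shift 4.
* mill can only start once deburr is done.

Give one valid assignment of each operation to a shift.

bore=shift 3, mill=shift 3, polish=shift 2, bend=shift 4, turn=shift 1, anneal=shift 2, deburr=shift 1

Checking: deburr(shift 1) before mill(shift 3); bend=shift 4 in [shift 4,shift 4]; bore=shift 3 in [shift 3,shift 4]; mill=shift 3 in [shift 3,shift 4]; max 2 per shift (cap 2).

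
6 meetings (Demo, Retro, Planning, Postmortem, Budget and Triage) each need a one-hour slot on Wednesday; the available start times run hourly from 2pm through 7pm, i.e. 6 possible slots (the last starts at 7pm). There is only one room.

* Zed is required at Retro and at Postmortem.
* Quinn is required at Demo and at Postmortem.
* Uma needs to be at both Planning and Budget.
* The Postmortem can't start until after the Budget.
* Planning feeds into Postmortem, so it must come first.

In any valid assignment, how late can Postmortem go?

Precedence pushes Postmortem to at least 3pm.
Postmortem at 7pm is achievable: Postmortem -> 7pm, Triage -> 6pm, Demo -> 4pm, Retro -> 5pm, Budget -> 3pm, Planning -> 2pm.

7pm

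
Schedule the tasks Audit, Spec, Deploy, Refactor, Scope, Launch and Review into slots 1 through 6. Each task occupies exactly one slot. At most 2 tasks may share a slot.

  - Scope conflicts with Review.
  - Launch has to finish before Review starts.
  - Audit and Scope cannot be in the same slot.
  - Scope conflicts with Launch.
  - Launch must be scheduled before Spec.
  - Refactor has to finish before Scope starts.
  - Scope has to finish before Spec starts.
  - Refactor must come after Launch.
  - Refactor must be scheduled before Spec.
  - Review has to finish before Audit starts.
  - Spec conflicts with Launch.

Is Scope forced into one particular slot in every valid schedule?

Scope can be 3 (e.g. Launch=1, Spec=4, Refactor=2, Review=2, Audit=4, Scope=3, Deploy=1) or 4 (e.g. Launch=1; Scope=4; Spec=5; Audit=3; Refactor=2; Review=2; Deploy=1).

No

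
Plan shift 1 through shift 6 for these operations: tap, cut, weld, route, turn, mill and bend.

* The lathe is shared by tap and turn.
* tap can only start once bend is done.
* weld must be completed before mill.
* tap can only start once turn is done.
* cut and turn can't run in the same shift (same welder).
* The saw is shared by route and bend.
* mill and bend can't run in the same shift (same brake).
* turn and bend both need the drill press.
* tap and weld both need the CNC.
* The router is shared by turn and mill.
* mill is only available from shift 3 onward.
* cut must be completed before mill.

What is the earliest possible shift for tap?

Precedence pushes tap to at least shift 2.
tap at shift 3 is achievable: cut=shift 1; mill=shift 3; tap=shift 3; route=shift 2; turn=shift 2; bend=shift 1; weld=shift 1.
Nothing earlier works — the conflict constraints rule out every shift before shift 3.

shift 3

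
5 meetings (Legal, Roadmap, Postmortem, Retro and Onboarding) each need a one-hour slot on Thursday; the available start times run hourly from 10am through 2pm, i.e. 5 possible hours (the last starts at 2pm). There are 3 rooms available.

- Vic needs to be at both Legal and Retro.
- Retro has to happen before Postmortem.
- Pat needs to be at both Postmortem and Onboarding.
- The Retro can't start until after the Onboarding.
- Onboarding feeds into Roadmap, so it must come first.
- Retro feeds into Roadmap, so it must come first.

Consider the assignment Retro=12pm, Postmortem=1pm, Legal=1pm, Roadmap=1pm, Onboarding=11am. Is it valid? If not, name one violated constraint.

Valid

Vic needs to be at both Legal and Retro — holds.
Retro has to happen before Postmortem — holds.
Pat needs to be at both Postmortem and Onboarding — holds.
Retro feeds into Roadmap, so it must come first — holds.
The Retro can't start until after the Onboarding — holds.
There are 3 rooms available — holds.
Onboarding feeds into Roadmap, so it must come first — holds.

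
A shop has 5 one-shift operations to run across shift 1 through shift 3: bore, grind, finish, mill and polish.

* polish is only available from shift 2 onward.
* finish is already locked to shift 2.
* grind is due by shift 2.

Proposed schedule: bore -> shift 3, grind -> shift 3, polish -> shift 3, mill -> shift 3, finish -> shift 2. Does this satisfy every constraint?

No. grind is due by shift 2 is not satisfied.

grind is due by shift 2 — violated.
polish is only available from shift 2 onward — holds.
finish is already locked to shift 2 — holds.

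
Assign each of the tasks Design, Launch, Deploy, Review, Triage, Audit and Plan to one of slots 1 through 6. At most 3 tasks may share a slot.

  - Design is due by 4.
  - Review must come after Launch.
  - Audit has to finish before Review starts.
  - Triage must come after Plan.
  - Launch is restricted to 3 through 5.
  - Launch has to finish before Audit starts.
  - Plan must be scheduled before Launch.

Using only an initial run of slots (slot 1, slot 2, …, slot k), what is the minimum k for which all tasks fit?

5 slots

The precedence chain requires at least 4 distinct slots.
With at most 3 per slot and 7 tasks, at least 3 slots are needed.
Propagating the time windows through the other constraints, Review can't land before 5, so the schedule must run through at least slot 5.
5 works (last occupied slot: 5): for example Launch=3; Plan=1; Triage=2; Review=5; Deploy=1; Audit=4; Design=1.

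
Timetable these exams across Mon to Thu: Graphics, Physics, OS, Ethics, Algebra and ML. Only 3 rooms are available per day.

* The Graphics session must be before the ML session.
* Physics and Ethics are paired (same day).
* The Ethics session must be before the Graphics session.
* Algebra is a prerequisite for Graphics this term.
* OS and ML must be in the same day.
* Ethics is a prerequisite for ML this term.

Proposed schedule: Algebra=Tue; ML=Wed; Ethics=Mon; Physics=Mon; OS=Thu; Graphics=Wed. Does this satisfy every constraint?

Only 3 rooms are available per day — holds.
The Graphics session must be before the ML session — violated.
Algebra is a prerequisite for Graphics this term — holds.
OS and ML must be in the same day — violated.
Physics and Ethics are paired (same day) — holds.
The Ethics session must be before the Graphics session — holds.
Ethics is a prerequisite for ML this term — holds.

Invalid. OS and ML must be in the same day.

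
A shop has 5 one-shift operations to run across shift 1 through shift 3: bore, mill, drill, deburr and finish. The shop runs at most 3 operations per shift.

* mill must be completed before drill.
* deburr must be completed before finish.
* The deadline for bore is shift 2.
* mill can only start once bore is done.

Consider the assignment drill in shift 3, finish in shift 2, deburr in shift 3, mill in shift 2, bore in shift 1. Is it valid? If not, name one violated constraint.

No. deburr must be completed before finish is not satisfied.

mill can only start once bore is done — holds.
deburr must be completed before finish — violated.
mill must be completed before drill — holds.
The deadline for bore is shift 2 — holds.
The shop runs at most 3 operations per shift — holds.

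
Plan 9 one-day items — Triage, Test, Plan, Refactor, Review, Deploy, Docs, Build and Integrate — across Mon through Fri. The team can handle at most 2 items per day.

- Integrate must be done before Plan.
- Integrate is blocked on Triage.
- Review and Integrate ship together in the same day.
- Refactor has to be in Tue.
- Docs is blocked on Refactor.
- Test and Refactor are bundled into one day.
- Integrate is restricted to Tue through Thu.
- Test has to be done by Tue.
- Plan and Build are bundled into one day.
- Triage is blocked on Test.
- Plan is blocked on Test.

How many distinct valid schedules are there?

Enumerating: Integrate -> Thu, Refactor -> Tue, Build -> Fri, Triage -> Wed, Deploy -> Mon, Docs -> Wed, Plan -> Fri, Review -> Thu, Test -> Tue.

1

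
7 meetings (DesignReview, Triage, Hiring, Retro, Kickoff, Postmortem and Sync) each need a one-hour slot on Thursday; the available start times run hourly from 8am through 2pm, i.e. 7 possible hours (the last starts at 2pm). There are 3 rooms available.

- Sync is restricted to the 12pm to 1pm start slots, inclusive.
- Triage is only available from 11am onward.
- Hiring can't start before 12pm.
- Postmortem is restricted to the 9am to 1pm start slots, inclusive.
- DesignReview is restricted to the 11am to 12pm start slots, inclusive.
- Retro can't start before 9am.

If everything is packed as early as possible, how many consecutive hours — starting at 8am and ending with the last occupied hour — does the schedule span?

With at most 3 per hour and 7 meetings, at least 3 hours are needed.
Hiring can't be placed before 12pm — that is hour 5 counting from 8am — so the schedule must run through at least 5 hours.
5 works (last occupied hour: 12pm): for example Triage=11am, Sync=12pm, Postmortem=9am, Kickoff=8am, Hiring=12pm, DesignReview=11am, Retro=9am.

5 hours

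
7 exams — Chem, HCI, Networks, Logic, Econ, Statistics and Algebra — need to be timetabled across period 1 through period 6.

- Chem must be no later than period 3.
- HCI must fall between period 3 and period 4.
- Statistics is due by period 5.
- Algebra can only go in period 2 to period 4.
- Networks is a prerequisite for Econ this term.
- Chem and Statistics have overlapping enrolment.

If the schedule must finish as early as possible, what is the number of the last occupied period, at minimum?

3

The precedence chain requires at least 2 distinct periods.
HCI can't be placed before period 3, so the schedule must run through at least period 3.
3 works (last occupied period: period 3): for example Statistics in period 2; Econ in period 2; HCI in period 3; Logic in period 1; Algebra in period 2; Chem in period 1; Networks in period 1.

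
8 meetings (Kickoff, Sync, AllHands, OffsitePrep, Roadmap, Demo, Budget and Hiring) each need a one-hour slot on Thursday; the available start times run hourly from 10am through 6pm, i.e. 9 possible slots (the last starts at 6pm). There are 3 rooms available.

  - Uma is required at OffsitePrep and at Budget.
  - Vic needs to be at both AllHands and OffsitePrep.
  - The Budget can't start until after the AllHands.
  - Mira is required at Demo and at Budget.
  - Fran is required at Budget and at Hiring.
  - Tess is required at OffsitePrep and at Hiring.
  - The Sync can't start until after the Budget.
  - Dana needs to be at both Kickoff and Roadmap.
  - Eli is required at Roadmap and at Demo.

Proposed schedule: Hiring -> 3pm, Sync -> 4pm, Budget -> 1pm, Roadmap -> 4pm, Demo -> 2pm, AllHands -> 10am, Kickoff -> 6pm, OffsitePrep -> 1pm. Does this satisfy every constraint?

No. Uma is required at OffsitePrep and at Budget is not satisfied.

Eli is required at Roadmap and at Demo — holds.
The Sync can't start until after the Budget — holds.
Dana needs to be at both Kickoff and Roadmap — holds.
Vic needs to be at both AllHands and OffsitePrep — holds.
Mira is required at Demo and at Budget — holds.
Tess is required at OffsitePrep and at Hiring — holds.
The Budget can't start until after the AllHands — holds.
Uma is required at OffsitePrep and at Budget — violated.
Fran is required at Budget and at Hiring — holds.
There are 3 rooms available — holds.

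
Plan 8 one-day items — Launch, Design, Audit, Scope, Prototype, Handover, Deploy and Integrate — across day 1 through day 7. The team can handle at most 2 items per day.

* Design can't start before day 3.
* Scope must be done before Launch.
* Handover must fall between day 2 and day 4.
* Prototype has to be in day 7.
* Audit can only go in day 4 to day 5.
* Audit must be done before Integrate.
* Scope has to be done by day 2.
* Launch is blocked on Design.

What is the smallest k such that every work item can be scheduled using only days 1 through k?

The precedence chain requires at least 2 distinct days.
With at most 2 per day and 8 work items, at least 4 days are needed.
Prototype can't be placed before day 7, so the schedule must run through at least day 7.
7 works (last occupied day: day 7): for example Handover -> day 2; Prototype -> day 7; Scope -> day 1; Design -> day 3; Deploy -> day 1; Integrate -> day 5; Audit -> day 4; Launch -> day 4.

7 days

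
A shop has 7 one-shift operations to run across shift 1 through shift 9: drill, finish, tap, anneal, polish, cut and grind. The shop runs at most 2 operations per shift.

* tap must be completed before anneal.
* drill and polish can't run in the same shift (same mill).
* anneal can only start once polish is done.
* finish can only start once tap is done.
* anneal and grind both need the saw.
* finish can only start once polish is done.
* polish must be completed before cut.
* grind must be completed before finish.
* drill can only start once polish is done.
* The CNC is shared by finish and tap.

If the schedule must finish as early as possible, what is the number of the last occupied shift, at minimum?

shift 4

The precedence chain requires at least 2 distinct shifts.
With at most 2 per shift and 7 operations, at least 4 shifts are needed.
4 works (last occupied shift: shift 4): for example tap=shift 1; finish=shift 3; drill=shift 2; grind=shift 2; anneal=shift 3; polish=shift 1; cut=shift 4.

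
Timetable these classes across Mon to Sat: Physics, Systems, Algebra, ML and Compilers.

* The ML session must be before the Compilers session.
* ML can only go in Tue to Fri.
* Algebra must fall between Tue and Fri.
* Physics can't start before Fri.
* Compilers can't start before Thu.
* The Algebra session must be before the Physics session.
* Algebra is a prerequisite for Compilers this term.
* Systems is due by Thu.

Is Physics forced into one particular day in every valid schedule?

Physics can be Fri (e.g. Compilers -> Thu, ML -> Tue, Systems -> Mon, Physics -> Fri, Algebra -> Tue) or Sat (e.g. Compilers in Thu, ML in Tue, Algebra in Tue, Systems in Mon, Physics in Sat).

No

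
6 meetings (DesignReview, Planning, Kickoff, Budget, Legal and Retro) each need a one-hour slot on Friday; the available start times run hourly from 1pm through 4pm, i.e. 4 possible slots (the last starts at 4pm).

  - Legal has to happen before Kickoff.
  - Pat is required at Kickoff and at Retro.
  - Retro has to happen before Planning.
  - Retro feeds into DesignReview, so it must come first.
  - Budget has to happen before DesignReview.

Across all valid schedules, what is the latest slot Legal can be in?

3pm

Downstream work caps Legal at 3pm.
Legal at 3pm is achievable: Kickoff -> 4pm; Planning -> 2pm; Budget -> 1pm; Legal -> 3pm; Retro -> 1pm; DesignReview -> 2pm.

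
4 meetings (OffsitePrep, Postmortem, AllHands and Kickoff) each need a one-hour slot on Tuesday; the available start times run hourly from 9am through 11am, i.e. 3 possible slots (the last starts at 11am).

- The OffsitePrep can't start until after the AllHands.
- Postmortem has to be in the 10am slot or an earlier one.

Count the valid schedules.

18

Splitting on OffsitePrep: it can be 10am (6), 11am (12). Listing each branch's schedules as (Postmortem, AllHands, Kickoff):
OffsitePrep=10am: (9am,9am,9am) (9am,9am,10am) (9am,9am,11am) (10am,9am,9am) (10am,9am,10am) (10am,9am,11am) — 6.
OffsitePrep=11am: (9am,9am,9am) (9am,9am,10am) (9am,9am,11am) (9am,10am,9am) (9am,10am,10am) (9am,10am,11am) (10am,9am,9am) (10am,9am,10am) (10am,9am,11am) (10am,10am,9am) (10am,10am,10am) (10am,10am,11am) — 12.
Summing: 6 + 12 = 18.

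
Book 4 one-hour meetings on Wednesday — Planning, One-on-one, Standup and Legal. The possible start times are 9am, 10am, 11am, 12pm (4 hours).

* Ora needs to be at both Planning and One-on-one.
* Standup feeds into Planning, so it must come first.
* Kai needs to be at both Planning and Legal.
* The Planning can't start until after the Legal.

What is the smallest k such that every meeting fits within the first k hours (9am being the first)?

The precedence chain requires at least 2 distinct hours.
2 works (last occupied hour: 10am): for example One-on-one in 9am, Legal in 9am, Standup in 9am, Planning in 10am.

2 hours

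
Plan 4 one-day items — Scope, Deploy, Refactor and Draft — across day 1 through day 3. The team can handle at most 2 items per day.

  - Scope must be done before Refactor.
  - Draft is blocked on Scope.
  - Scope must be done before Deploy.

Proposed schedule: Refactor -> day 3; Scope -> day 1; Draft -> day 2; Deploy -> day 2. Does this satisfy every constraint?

Yes, all constraints hold

Scope must be done before Deploy — holds.
Draft is blocked on Scope — holds.
The team can handle at most 2 items per day — holds.
Scope must be done before Refactor — holds.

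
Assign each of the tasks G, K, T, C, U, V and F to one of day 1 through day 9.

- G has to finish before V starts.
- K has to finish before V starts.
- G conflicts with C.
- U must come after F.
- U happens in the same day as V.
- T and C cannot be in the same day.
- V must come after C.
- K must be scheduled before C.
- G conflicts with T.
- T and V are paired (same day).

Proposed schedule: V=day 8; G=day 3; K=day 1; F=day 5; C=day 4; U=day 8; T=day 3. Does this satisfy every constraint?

T and V are paired (same day) — violated.
K must be scheduled before C — holds.
G conflicts with C — holds.
V must come after C — holds.
T and C cannot be in the same day — holds.
K has to finish before V starts — holds.
U must come after F — holds.
G conflicts with T — violated.
U happens in the same day as V — holds.
G has to finish before V starts — holds.

Invalid. G conflicts with T.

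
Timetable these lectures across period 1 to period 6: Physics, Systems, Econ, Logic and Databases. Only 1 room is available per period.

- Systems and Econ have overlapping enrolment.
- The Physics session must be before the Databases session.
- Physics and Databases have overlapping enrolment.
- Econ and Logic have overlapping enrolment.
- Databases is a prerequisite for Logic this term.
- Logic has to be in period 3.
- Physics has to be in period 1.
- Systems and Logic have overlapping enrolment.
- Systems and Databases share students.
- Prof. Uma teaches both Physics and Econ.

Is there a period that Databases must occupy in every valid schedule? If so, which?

period 2

Physics is fixed at period 1 and must come before Databases, so Databases is at least period 2.
Logic is fixed at period 3 and must come after Databases, so Databases is at most period 2.
So Databases must be period 2.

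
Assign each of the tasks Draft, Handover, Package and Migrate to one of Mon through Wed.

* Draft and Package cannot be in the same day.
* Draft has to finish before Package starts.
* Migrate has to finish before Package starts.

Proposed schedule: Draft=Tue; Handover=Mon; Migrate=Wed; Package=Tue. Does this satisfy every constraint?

No. Migrate has to finish before Package starts is not satisfied.

Draft has to finish before Package starts — violated.
Migrate has to finish before Package starts — violated.
Draft and Package cannot be in the same day — violated.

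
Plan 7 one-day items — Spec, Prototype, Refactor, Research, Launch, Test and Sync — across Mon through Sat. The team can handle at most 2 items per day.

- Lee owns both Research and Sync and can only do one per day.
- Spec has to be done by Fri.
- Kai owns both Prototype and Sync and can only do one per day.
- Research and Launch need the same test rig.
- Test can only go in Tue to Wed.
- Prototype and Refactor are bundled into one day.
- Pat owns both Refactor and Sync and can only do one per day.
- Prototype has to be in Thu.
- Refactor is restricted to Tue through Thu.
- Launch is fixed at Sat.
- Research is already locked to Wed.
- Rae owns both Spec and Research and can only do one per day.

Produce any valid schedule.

Test -> Tue; Research -> Wed; Prototype -> Thu; Spec -> Mon; Launch -> Sat; Sync -> Mon; Refactor -> Thu

Checking: Research(Wed) != Launch(Sat); Spec(Mon) != Research(Wed); Prototype(Thu) != Sync(Mon); Refactor(Thu) != Sync(Mon); Research(Wed) != Sync(Mon); Prototype = Refactor = Thu; Test=Tue in [Tue,Wed]; Refactor=Thu in [Tue,Thu]; Prototype=Thu in [Thu,Thu]; Launch=Sat in [Sat,Sat]; Research=Wed in [Wed,Wed]; Spec=Mon in [Mon,Fri]; max 2 per day (cap 2).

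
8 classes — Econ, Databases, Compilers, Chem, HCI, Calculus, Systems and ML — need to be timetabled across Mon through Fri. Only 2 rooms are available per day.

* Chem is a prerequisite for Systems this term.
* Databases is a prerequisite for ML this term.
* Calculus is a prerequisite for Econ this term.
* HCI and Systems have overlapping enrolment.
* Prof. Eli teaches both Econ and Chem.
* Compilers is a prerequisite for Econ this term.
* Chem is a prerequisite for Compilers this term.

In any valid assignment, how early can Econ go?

Wed

Precedence pushes Econ to at least Wed.
Econ at Wed is achievable: Systems=Wed, Econ=Wed, Chem=Mon, Databases=Mon, ML=Thu, Calculus=Tue, HCI=Thu, Compilers=Tue.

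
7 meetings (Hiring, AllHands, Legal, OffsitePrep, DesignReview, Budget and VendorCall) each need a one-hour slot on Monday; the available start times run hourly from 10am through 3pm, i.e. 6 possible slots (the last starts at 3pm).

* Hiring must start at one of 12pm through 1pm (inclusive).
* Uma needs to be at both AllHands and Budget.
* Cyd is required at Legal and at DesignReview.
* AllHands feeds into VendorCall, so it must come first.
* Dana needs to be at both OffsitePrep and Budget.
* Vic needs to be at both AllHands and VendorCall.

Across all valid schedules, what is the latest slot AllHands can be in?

Downstream work caps AllHands at 2pm.
AllHands at 2pm is achievable: OffsitePrep in 10am; AllHands in 2pm; VendorCall in 3pm; DesignReview in 11am; Legal in 10am; Hiring in 12pm; Budget in 11am.

2pm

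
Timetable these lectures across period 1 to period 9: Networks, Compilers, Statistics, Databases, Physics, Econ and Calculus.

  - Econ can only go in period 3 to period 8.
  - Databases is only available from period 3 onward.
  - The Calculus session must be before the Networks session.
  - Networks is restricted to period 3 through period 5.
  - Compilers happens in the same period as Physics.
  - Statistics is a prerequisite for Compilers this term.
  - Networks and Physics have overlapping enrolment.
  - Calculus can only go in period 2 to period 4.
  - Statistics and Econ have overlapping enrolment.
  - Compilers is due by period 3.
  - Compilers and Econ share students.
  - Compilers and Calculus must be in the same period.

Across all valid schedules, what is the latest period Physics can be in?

period 3

Physics must be in the same period as Compilers, which can't be before period 2, so Physics is at least period 2; Physics must be in the same period as Compilers, which can't be after period 3, so Physics is at most period 3.
Physics at period 3 is achievable: Compilers in period 3, Statistics in period 1, Databases in period 3, Physics in period 3, Econ in period 4, Calculus in period 3, Networks in period 4.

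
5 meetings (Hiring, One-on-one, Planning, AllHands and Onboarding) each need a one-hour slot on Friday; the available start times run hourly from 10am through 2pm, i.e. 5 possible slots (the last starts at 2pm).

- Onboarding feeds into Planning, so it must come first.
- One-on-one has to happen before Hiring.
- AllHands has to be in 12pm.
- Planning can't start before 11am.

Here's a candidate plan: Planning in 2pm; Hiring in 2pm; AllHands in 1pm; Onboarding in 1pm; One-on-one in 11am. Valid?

Onboarding feeds into Planning, so it must come first — holds.
One-on-one has to happen before Hiring — holds.
AllHands has to be in 12pm — violated.
Planning can't start before 11am — holds.

Invalid. AllHands has to be in 12pm.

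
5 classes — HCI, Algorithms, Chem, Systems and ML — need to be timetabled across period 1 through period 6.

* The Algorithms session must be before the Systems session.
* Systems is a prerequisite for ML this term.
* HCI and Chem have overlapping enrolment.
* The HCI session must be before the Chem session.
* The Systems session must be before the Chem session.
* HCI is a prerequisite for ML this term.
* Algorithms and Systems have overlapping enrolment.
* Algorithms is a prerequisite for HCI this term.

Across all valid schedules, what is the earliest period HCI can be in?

period 2

Precedence pushes HCI to at least period 2; downstream work caps HCI at period 5.
HCI at period 2 is achievable: HCI in period 2; Systems in period 2; Algorithms in period 1; Chem in period 3; ML in period 3.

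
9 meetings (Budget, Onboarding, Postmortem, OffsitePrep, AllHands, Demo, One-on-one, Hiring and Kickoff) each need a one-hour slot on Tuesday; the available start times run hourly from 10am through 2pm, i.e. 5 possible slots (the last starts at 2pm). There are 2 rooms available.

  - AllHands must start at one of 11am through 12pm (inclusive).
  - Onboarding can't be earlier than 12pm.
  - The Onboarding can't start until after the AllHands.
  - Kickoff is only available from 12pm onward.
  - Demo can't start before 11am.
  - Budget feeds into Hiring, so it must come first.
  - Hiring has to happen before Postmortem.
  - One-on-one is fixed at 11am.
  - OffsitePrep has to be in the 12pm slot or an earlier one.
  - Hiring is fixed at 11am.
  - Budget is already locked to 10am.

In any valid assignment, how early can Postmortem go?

12pm

Precedence pushes Postmortem to at least 12pm.
Postmortem at 12pm is achievable: OffsitePrep in 10am, Onboarding in 1pm, Hiring in 11am, AllHands in 12pm, Kickoff in 1pm, Budget in 10am, Demo in 2pm, One-on-one in 11am, Postmortem in 12pm.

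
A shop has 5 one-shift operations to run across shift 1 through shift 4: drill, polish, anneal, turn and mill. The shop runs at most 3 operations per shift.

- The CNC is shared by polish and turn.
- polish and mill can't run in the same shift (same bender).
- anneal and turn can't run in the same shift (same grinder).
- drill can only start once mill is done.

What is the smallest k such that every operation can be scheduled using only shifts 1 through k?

The precedence chain requires at least 2 distinct shifts.
With at most 3 per shift and 5 operations, at least 2 shifts are needed.
2 works (last occupied shift: shift 2): for example drill in shift 2, mill in shift 1, polish in shift 2, turn in shift 1, anneal in shift 2.

2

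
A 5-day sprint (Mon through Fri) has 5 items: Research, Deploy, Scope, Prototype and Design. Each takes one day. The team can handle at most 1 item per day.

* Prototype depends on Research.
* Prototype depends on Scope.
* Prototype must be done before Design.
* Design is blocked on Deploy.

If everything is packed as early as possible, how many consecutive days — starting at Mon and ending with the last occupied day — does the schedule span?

The precedence chain requires at least 3 distinct days.
With at most 1 per day and 5 work items, at least 5 days are needed.
5 works (last occupied day: Fri): for example Research -> Mon, Prototype -> Wed, Design -> Fri, Scope -> Tue, Deploy -> Thu.

5 days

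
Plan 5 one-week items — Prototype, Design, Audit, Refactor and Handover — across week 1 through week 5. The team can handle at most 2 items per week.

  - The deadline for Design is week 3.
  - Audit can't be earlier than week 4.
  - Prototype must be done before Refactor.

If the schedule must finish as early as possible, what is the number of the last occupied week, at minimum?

week 4

The precedence chain requires at least 2 distinct weeks.
With at most 2 per week and 5 tasks, at least 3 weeks are needed.
Audit can't be placed before week 4, so the schedule must run through at least week 4.
4 works (last occupied week: week 4): for example Refactor -> week 2; Audit -> week 4; Design -> week 1; Prototype -> week 1; Handover -> week 2.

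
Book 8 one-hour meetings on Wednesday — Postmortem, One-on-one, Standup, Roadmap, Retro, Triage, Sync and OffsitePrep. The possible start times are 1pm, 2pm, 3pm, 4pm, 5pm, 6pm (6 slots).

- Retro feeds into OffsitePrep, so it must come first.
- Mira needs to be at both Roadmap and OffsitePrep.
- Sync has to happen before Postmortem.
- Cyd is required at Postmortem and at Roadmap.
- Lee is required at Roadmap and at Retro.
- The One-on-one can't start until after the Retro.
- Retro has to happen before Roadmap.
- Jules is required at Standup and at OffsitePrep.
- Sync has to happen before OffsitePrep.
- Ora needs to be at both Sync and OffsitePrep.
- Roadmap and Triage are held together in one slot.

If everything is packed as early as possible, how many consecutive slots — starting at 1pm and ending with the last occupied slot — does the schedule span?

3

The precedence chain requires at least 2 distinct slots.
Could 2 slots be enough, i.e. nothing placed later than 2pm? No: One-on-one must come after Retro (at 1pm or later) → {2pm}; Retro must come before One-on-one (at 2pm or earlier) → {1pm}; Postmortem must come after Sync (at 1pm or later) → {2pm}; Roadmap must come after Retro (at 1pm or later) → {2pm}; Roadmap can't share with Postmortem (2pm) → nothing is left.
So 2 slots is not enough.
3 works (last occupied slot: 3pm): for example OffsitePrep -> 2pm; Sync -> 1pm; Standup -> 1pm; Triage -> 3pm; Roadmap -> 3pm; One-on-one -> 2pm; Postmortem -> 2pm; Retro -> 1pm.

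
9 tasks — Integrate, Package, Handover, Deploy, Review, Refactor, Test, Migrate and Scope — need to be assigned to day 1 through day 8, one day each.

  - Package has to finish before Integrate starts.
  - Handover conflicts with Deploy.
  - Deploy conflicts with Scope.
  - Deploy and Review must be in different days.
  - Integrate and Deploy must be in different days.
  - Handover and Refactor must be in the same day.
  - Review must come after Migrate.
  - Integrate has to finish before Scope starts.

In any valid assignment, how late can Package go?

Downstream work caps Package at day 6.
Package at day 6 is achievable: Refactor=day 1, Review=day 2, Migrate=day 1, Handover=day 1, Test=day 1, Package=day 6, Integrate=day 7, Scope=day 8, Deploy=day 3.

day 6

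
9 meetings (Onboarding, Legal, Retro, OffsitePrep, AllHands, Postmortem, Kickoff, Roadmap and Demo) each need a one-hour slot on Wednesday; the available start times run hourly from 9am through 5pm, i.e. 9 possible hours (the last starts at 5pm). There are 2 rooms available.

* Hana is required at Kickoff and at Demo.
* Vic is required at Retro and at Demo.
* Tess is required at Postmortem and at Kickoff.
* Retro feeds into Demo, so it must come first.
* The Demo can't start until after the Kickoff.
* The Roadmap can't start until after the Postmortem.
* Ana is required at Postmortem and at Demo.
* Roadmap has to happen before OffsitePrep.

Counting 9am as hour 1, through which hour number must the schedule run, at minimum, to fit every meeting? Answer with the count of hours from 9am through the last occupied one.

5 hours

The precedence chain requires at least 3 distinct hours.
With at most 2 per hour and 9 meetings, at least 5 hours are needed.
5 works (last occupied hour: 1pm): for example AllHands in 1pm; Postmortem in 9am; Legal in 12pm; Roadmap in 10am; Retro in 9am; Kickoff in 10am; OffsitePrep in 11am; Onboarding in 12pm; Demo in 11am.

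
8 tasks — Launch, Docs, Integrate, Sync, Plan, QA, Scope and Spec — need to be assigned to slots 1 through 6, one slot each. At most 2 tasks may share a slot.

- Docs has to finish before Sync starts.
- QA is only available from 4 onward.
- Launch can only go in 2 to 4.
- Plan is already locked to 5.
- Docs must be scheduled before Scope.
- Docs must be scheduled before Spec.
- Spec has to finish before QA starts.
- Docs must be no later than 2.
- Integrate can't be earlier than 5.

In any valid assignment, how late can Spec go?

5

Precedence pushes Spec to at least 2; downstream work caps Spec at 5.
Spec at 5 is achievable: Launch in 2, Scope in 3, QA in 6, Plan in 5, Spec in 5, Integrate in 6, Sync in 2, Docs in 1.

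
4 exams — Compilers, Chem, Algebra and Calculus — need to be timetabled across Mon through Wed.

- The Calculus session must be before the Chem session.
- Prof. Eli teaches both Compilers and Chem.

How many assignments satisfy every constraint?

Splitting on Compilers: it can be Mon (9), Tue (6), Wed (3). Listing each branch's schedules as (Chem, Algebra, Calculus):
Compilers=Mon: (Tue,Mon,Mon) (Tue,Tue,Mon) (Tue,Wed,Mon) (Wed,Mon,Mon) (Wed,Mon,Tue) (Wed,Tue,Mon) (Wed,Tue,Tue) (Wed,Wed,Mon) (Wed,Wed,Tue) — 9.
Compilers=Tue: (Wed,Mon,Mon) (Wed,Mon,Tue) (Wed,Tue,Mon) (Wed,Tue,Tue) (Wed,Wed,Mon) (Wed,Wed,Tue) — 6.
Compilers=Wed: (Tue,Mon,Mon) (Tue,Tue,Mon) (Tue,Wed,Mon) — 3.
Summing: 9 + 6 + 3 = 18.

18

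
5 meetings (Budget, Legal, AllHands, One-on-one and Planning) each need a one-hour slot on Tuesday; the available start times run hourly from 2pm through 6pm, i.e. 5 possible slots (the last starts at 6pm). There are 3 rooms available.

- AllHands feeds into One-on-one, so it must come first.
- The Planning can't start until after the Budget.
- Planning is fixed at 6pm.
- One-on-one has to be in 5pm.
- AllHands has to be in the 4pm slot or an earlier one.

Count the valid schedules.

60

Splitting on Budget: it can be 2pm (15), 3pm (15), 4pm (15), 5pm (15). Listing each branch's schedules as (Legal, AllHands, One-on-one, Planning):
Budget=2pm: (2pm,2pm,5pm,6pm) (2pm,3pm,5pm,6pm) (2pm,4pm,5pm,6pm) (3pm,2pm,5pm,6pm) (3pm,3pm,5pm,6pm) (3pm,4pm,5pm,6pm) (4pm,2pm,5pm,6pm) (4pm,3pm,5pm,6pm) (4pm,4pm,5pm,6pm) (5pm,2pm,5pm,6pm) (5pm,3pm,5pm,6pm) (5pm,4pm,5pm,6pm) (6pm,2pm,5pm,6pm) (6pm,3pm,5pm,6pm) (6pm,4pm,5pm,6pm) — 15.
Budget=3pm: (2pm,2pm,5pm,6pm) (2pm,3pm,5pm,6pm) (2pm,4pm,5pm,6pm) (3pm,2pm,5pm,6pm) (3pm,3pm,5pm,6pm) (3pm,4pm,5pm,6pm) (4pm,2pm,5pm,6pm) (4pm,3pm,5pm,6pm) (4pm,4pm,5pm,6pm) (5pm,2pm,5pm,6pm) (5pm,3pm,5pm,6pm) (5pm,4pm,5pm,6pm) (6pm,2pm,5pm,6pm) (6pm,3pm,5pm,6pm) (6pm,4pm,5pm,6pm) — 15.
Budget=4pm: (2pm,2pm,5pm,6pm) (2pm,3pm,5pm,6pm) (2pm,4pm,5pm,6pm) (3pm,2pm,5pm,6pm) (3pm,3pm,5pm,6pm) (3pm,4pm,5pm,6pm) (4pm,2pm,5pm,6pm) (4pm,3pm,5pm,6pm) (4pm,4pm,5pm,6pm) (5pm,2pm,5pm,6pm) (5pm,3pm,5pm,6pm) (5pm,4pm,5pm,6pm) (6pm,2pm,5pm,6pm) (6pm,3pm,5pm,6pm) (6pm,4pm,5pm,6pm) — 15.
Budget=5pm: (2pm,2pm,5pm,6pm) (2pm,3pm,5pm,6pm) (2pm,4pm,5pm,6pm) (3pm,2pm,5pm,6pm) (3pm,3pm,5pm,6pm) (3pm,4pm,5pm,6pm) (4pm,2pm,5pm,6pm) (4pm,3pm,5pm,6pm) (4pm,4pm,5pm,6pm) (5pm,2pm,5pm,6pm) (5pm,3pm,5pm,6pm) (5pm,4pm,5pm,6pm) (6pm,2pm,5pm,6pm) (6pm,3pm,5pm,6pm) (6pm,4pm,5pm,6pm) — 15.
Summing: 15 + 15 + 15 + 15 = 60.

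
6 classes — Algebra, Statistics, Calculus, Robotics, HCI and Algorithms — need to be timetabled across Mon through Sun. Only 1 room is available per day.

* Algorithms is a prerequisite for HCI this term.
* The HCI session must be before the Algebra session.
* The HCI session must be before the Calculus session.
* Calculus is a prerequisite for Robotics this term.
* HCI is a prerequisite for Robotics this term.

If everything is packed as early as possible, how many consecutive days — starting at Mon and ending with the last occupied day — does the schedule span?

6

The precedence chain requires at least 4 distinct days.
With at most 1 per day and 6 classes, at least 6 days are needed.
6 works (last occupied day: Sat): for example Robotics -> Thu; Algebra -> Fri; Calculus -> Wed; HCI -> Tue; Algorithms -> Mon; Statistics -> Sat.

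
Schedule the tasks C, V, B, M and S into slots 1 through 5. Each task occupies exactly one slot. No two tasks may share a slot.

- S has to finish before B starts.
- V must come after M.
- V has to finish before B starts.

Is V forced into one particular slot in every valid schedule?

V can be 2 (e.g. S in 3, C in 5, V in 2, M in 1, B in 4) or 3 (e.g. C -> 5; V -> 3; S -> 2; M -> 1; B -> 4).

No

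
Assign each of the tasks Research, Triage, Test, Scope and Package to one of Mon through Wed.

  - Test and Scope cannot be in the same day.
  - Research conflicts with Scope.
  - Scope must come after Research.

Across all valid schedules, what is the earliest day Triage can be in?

Triage at Mon is achievable: Scope=Tue; Package=Mon; Triage=Mon; Test=Mon; Research=Mon.

Mon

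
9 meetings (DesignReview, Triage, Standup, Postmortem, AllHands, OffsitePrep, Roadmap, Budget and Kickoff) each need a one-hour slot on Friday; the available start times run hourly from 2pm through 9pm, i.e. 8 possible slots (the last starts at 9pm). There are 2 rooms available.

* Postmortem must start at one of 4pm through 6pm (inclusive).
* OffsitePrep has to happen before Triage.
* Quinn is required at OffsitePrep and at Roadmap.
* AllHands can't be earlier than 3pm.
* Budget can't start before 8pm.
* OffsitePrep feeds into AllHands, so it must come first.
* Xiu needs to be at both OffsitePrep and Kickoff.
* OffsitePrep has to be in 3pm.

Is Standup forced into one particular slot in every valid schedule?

Standup can be 2pm (e.g. DesignReview -> 2pm; Budget -> 8pm; Triage -> 5pm; Roadmap -> 5pm; AllHands -> 4pm; Kickoff -> 6pm; Postmortem -> 4pm; OffsitePrep -> 3pm; Standup -> 2pm) or 3pm (e.g. DesignReview=2pm, Budget=8pm, Roadmap=2pm, AllHands=4pm, Kickoff=5pm, Standup=3pm, OffsitePrep=3pm, Postmortem=4pm, Triage=5pm).

No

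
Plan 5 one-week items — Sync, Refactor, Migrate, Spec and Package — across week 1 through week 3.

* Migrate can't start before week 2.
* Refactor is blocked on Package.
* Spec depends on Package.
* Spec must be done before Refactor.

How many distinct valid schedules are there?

Splitting on Sync: it can be week 1 (2), week 2 (2), week 3 (2). Listing each branch's schedules as (Refactor, Migrate, Spec, Package) by week number:
Sync=week 1: (3,2,2,1) (3,3,2,1) — 2.
Sync=week 2: (3,2,2,1) (3,3,2,1) — 2.
Sync=week 3: (3,2,2,1) (3,3,2,1) — 2.
Summing: 2 + 2 + 2 = 6.

6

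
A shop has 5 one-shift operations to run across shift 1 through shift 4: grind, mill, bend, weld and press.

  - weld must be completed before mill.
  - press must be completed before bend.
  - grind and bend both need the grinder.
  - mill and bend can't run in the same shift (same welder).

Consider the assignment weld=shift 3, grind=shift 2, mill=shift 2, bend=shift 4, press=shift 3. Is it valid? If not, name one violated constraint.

weld must be completed before mill — violated.
grind and bend both need the grinder — holds.
press must be completed before bend — holds.
mill and bend can't run in the same shift (same welder) — holds.

Invalid. weld must be completed before mill.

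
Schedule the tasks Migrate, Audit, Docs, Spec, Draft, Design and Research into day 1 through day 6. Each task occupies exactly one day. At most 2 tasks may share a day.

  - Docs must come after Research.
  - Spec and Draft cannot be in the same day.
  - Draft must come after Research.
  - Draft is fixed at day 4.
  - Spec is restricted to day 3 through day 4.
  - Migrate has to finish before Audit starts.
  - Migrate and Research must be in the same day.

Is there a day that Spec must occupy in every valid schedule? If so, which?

day 3

Spec's window is day 3–day 4.
Draft is fixed at day 4, and Spec can't share a day with Draft.
So Spec must be day 3.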